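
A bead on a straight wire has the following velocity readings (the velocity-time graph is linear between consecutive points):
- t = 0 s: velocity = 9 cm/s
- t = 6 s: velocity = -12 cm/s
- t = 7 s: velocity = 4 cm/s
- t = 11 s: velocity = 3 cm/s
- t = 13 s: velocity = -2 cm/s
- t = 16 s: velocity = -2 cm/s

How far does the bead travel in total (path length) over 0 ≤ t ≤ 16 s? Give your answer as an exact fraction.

Distance (not displacement) is the total path length: add the absolute areas under v-t.
0–6 s: v = 0 at t = 18/7 s; triangle areas 81/7 + 144/7 = 225/7 cm
6–7 s: v = 0 at t = 6.75 s; triangle areas 4.5 + 0.5 = 5 cm
7–11 s: |½(4 + 3)(4)| = 14 cm
11–13 s: v = 0 at t = 12.2 s; triangle areas 1.8 + 0.8 = 2.6 cm
13–16 s: |-2| × 3 = 6 cm
Total distance = 2091/35 cm

2091/35 cm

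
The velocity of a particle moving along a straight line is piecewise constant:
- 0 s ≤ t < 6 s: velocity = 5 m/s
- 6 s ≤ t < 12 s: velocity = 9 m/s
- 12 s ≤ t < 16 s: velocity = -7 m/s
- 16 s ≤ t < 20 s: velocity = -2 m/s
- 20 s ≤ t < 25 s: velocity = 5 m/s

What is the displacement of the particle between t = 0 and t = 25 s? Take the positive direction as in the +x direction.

Displacement is the signed area under the v-t curve.
0–6 s: 5 × 6 = 30 m
6–12 s: 9 × 6 = 54 m
12–16 s: -7 × 4 = -28 m
16–20 s: -2 × 4 = -8 m
20–25 s: 5 × 5 = 25 m
Net displacement = 73 m

73 m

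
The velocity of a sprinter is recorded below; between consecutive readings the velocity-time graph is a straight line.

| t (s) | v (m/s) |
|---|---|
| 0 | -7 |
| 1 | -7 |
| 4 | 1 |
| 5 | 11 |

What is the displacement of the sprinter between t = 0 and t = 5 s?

Displacement is the signed area under the v-t curve.
0–1 s: -7 × 1 = -7 m
1–4 s: ½(-7 + 1)(3) = -9 m
4–5 s: ½(1 + 11)(1) = 6 m
Net displacement = -10 m

-10 m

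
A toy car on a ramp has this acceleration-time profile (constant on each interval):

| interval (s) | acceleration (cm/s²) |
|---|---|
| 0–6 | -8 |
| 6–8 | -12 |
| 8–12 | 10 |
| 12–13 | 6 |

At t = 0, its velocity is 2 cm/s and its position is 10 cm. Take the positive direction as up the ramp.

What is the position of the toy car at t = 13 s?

-465 cm

On each constant-a segment, Δv = aΔt and Δx = v₀Δt + ½aΔt²; chain segment to segment.
0–6 s: v starts 2 cm/s; Δx = 2·6 + ½·-8·6² = -132 cm; v ends -46 cm/s.
6–8 s: v starts -46 cm/s; Δx = -46·2 + ½·-12·2² = -116 cm; v ends -70 cm/s.
8–12 s: v starts -70 cm/s; Δx = -70·4 + ½·10·4² = -200 cm; v ends -30 cm/s.
12–13 s: v starts -30 cm/s; Δx = -30·1 + ½·6·1² = -27 cm; v ends -24 cm/s.
x(13) = 10 + Σ Δx = -465 cm.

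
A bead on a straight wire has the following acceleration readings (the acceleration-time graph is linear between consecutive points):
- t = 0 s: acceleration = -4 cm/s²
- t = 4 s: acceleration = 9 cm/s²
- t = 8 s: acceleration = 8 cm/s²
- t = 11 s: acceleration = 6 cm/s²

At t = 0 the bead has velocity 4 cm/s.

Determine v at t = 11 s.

69 cm/s

Δv equals the area under the a-t graph; then v = v₀ + Δv.
0–4 s: ½(-4 + 9)(4) = 10 cm/s
4–8 s: ½(9 + 8)(4) = 34 cm/s
8–11 s: ½(8 + 6)(3) = 21 cm/s
Δv = 65 cm/s, so v(11) = 4 + (65) = 69 cm/s.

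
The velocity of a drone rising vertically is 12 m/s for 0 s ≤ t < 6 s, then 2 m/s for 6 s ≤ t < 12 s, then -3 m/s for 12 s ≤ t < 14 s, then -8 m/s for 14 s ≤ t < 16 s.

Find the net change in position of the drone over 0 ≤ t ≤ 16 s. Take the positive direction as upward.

Displacement is the signed area under the v-t curve.
0–6 s: 12 × 6 = 72 m
6–12 s: 2 × 6 = 12 m
12–14 s: -3 × 2 = -6 m
14–16 s: -8 × 2 = -16 m
Net displacement = 62 m

62 m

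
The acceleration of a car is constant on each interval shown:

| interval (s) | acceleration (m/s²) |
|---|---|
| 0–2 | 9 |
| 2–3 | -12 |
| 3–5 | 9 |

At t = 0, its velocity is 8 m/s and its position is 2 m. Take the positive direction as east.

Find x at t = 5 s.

On each constant-a segment, Δv = aΔt and Δx = v₀Δt + ½aΔt²; chain segment to segment.
0–2 s: v starts 8 m/s; Δx = 8·2 + ½·9·2² = 34 m; v ends 26 m/s.
2–3 s: v starts 26 m/s; Δx = 26·1 + ½·-12·1² = 20 m; v ends 14 m/s.
3–5 s: v starts 14 m/s; Δx = 14·2 + ½·9·2² = 46 m; v ends 32 m/s.
x(5) = 2 + Σ Δx = 102 m.

102 m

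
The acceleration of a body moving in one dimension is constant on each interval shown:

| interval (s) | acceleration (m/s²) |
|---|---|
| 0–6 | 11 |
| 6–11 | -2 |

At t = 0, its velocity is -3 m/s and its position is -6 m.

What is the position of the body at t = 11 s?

464 m

On each constant-a segment, Δv = aΔt and Δx = v₀Δt + ½aΔt²; chain segment to segment.
0–6 s: v starts -3 m/s; Δx = -3·6 + ½·11·6² = 180 m; v ends 63 m/s.
6–11 s: v starts 63 m/s; Δx = 63·5 + ½·-2·5² = 290 m; v ends 53 m/s.
x(11) = -6 + Σ Δx = 464 m.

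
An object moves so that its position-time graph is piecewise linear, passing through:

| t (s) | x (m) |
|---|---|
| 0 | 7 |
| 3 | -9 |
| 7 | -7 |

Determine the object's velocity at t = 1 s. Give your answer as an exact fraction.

-16/3 m/s

Velocity is the slope of the x-t graph on 0–3 s: (-9 − 7)/(3 − 0) = -16/3 m/s.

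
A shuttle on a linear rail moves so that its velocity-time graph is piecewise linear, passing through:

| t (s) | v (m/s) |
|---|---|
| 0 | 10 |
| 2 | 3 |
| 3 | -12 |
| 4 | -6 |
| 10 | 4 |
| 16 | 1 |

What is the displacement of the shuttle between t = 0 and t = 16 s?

Displacement is the signed area under the v-t curve.
0–2 s: ½(10 + 3)(2) = 13 m
2–3 s: ½(3 + -12)(1) = -4.5 m
3–4 s: ½(-12 + -6)(1) = -9 m
4–10 s: ½(-6 + 4)(6) = -6 m
10–16 s: ½(4 + 1)(6) = 15 m
Net displacement = 8.5 m

8.5 m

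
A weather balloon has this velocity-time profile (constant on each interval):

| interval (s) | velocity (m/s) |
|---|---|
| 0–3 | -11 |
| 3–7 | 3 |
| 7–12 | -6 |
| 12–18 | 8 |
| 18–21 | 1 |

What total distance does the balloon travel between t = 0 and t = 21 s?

Distance (not displacement) is the total path length: add the absolute areas under v-t.
0–3 s: |-11| × 3 = 33 m
3–7 s: |3| × 4 = 12 m
7–12 s: |-6| × 5 = 30 m
12–18 s: |8| × 6 = 48 m
18–21 s: |1| × 3 = 3 m
Total distance = 126 m

126 m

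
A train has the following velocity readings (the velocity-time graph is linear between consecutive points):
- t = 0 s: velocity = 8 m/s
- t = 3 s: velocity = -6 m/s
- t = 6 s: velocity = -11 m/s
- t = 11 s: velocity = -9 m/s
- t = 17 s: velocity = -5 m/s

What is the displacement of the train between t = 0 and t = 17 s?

-114.5 m

Net displacement equals the area under the velocity-time graph (areas below the axis count negative).
0–3 s: ½(8 + -6)(3) = 3 m
3–6 s: ½(-6 + -11)(3) = -25.5 m
6–11 s: ½(-11 + -9)(5) = -50 m
11–17 s: ½(-9 + -5)(6) = -42 m
Net displacement = -114.5 m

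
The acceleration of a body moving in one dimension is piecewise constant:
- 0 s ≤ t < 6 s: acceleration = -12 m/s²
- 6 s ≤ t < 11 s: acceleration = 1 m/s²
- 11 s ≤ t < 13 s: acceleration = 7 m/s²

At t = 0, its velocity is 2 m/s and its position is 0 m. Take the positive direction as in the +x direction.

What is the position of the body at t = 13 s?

On each constant-a segment, Δv = aΔt and Δx = v₀Δt + ½aΔt²; chain segment to segment.
0–6 s: v starts 2 m/s; Δx = 2·6 + ½·-12·6² = -204 m; v ends -70 m/s.
6–11 s: v starts -70 m/s; Δx = -70·5 + ½·1·5² = -337.5 m; v ends -65 m/s.
11–13 s: v starts -65 m/s; Δx = -65·2 + ½·7·2² = -116 m; v ends -51 m/s.
x(13) = 0 + Σ Δx = -657.5 m.

-657.5 m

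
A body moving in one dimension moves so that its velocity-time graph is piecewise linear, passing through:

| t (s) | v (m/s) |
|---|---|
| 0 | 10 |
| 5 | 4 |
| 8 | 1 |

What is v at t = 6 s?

On 5–8 s the graph is linear from 4 to 1 m/s: v(6) = 4 + (1 − 4)·(6 − 5)/(8 − 5) = 3 m/s.

3 m/s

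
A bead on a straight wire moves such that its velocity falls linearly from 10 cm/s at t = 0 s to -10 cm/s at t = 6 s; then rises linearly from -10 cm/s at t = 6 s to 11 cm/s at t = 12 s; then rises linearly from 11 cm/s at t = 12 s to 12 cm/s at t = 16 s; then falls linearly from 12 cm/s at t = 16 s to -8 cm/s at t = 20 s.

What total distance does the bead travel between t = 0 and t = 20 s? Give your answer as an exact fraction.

Total distance travelled is ∫|v| dt — sum the magnitudes of each area piece.
0–6 s: v = 0 at t = 3 s; triangle areas 15 + 15 = 30 cm
6–12 s: v = 0 at t = 62/7 s; triangle areas 100/7 + 121/7 = 221/7 cm
12–16 s: |½(11 + 12)(4)| = 46 cm
16–20 s: v = 0 at t = 18.4 s; triangle areas 14.4 + 6.4 = 20.8 cm
Total distance = 4493/35 cm

4493/35 cm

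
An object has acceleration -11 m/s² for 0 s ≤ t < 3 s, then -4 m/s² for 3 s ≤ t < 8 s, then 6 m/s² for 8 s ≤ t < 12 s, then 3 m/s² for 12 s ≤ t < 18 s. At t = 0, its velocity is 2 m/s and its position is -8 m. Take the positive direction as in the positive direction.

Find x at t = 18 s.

On each constant-a segment, Δv = aΔt and Δx = v₀Δt + ½aΔt²; chain segment to segment.
0–3 s: v starts 2 m/s; Δx = 2·3 + ½·-11·3² = -43.5 m; v ends -31 m/s.
3–8 s: v starts -31 m/s; Δx = -31·5 + ½·-4·5² = -205 m; v ends -51 m/s.
8–12 s: v starts -51 m/s; Δx = -51·4 + ½·6·4² = -156 m; v ends -27 m/s.
12–18 s: v starts -27 m/s; Δx = -27·6 + ½·3·6² = -108 m; v ends -9 m/s.
x(18) = -8 + Σ Δx = -520.5 m.

-520.5 m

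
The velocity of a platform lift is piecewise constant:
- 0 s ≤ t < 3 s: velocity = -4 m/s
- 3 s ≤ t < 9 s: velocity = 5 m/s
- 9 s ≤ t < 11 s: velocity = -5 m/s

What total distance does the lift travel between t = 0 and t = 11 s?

52 m

Total distance travelled is ∫|v| dt — sum the magnitudes of each area piece.
0–3 s: |-4| × 3 = 12 m
3–9 s: |5| × 6 = 30 m
9–11 s: |-5| × 2 = 10 m
Total distance = 52 m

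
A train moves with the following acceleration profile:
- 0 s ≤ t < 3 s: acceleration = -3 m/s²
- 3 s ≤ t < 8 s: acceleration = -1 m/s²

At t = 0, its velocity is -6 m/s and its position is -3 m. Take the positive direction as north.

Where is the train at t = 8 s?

-122 m

On each constant-a segment, Δv = aΔt and Δx = v₀Δt + ½aΔt²; chain segment to segment.
0–3 s: v starts -6 m/s; Δx = -6·3 + ½·-3·3² = -31.5 m; v ends -15 m/s.
3–8 s: v starts -15 m/s; Δx = -15·5 + ½·-1·5² = -87.5 m; v ends -20 m/s.
x(8) = -3 + Σ Δx = -122 m.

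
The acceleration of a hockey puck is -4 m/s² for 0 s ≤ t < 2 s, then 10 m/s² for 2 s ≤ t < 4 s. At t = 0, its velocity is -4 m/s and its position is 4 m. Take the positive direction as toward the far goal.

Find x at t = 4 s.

On each constant-a segment, Δv = aΔt and Δx = v₀Δt + ½aΔt²; chain segment to segment.
0–2 s: v starts -4 m/s; Δx = -4·2 + ½·-4·2² = -16 m; v ends -12 m/s.
2–4 s: v starts -12 m/s; Δx = -12·2 + ½·10·2² = -4 m; v ends 8 m/s.
x(4) = 4 + Σ Δx = -16 m.

-16 m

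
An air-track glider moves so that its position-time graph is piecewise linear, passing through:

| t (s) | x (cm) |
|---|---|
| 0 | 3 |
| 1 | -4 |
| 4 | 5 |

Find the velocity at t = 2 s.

Velocity is the slope of the x-t graph on 1–4 s: (5 − -4)/(4 − 1) = 3 cm/s.

3 cm/s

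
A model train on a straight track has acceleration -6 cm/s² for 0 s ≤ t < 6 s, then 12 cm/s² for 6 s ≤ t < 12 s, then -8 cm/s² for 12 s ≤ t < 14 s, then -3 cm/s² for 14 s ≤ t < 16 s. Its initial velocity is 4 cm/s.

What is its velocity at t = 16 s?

18 cm/s

Δv equals the area under the a-t graph; then v = v₀ + Δv.
0–6 s: -6 × 6 = -36 cm/s
6–12 s: 12 × 6 = 72 cm/s
12–14 s: -8 × 2 = -16 cm/s
14–16 s: -3 × 2 = -6 cm/s
Δv = 14 cm/s, so v(16) = 4 + (14) = 18 cm/s.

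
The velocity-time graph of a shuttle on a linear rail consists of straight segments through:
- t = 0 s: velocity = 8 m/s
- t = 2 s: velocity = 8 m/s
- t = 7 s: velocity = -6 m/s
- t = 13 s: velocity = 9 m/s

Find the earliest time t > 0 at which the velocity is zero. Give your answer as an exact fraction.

t = 34/7 s

v changes sign on 2–7 s (from 8 to -6); the graph is linear there, so v = 0 at t = 2 + (-8)·(7 − 2)/(-6 − 8) = 34/7 s.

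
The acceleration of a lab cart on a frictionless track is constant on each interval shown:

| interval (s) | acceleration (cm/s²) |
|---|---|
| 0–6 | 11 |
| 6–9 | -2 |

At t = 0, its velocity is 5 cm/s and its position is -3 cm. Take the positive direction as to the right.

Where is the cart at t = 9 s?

On each constant-a segment, Δv = aΔt and Δx = v₀Δt + ½aΔt²; chain segment to segment.
0–6 s: v starts 5 cm/s; Δx = 5·6 + ½·11·6² = 228 cm; v ends 71 cm/s.
6–9 s: v starts 71 cm/s; Δx = 71·3 + ½·-2·3² = 204 cm; v ends 65 cm/s.
x(9) = -3 + Σ Δx = 429 cm.

429 cm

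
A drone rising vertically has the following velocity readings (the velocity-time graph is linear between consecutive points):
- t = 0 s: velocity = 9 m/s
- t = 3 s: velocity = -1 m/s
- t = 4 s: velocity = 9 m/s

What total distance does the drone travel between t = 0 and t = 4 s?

Total distance travelled is ∫|v| dt — sum the magnitudes of each area piece.
0–3 s: v = 0 at t = 2.7 s; triangle areas 12.15 + 0.15 = 12.3 m
3–4 s: v = 0 at t = 3.1 s; triangle areas 0.05 + 4.05 = 4.1 m
Total distance = 16.4 m

16.4 m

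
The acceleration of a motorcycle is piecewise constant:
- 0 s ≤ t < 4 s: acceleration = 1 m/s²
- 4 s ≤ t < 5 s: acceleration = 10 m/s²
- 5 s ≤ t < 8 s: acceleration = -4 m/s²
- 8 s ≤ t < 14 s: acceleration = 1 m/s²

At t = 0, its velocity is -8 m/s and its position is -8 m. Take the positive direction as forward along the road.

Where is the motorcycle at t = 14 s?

On each constant-a segment, Δv = aΔt and Δx = v₀Δt + ½aΔt²; chain segment to segment.
0–4 s: v starts -8 m/s; Δx = -8·4 + ½·1·4² = -24 m; v ends -4 m/s.
4–5 s: v starts -4 m/s; Δx = -4·1 + ½·10·1² = 1 m; v ends 6 m/s.
5–8 s: v starts 6 m/s; Δx = 6·3 + ½·-4·3² = 0 m; v ends -6 m/s.
8–14 s: v starts -6 m/s; Δx = -6·6 + ½·1·6² = -18 m; v ends 0 m/s.
x(14) = -8 + Σ Δx = -49 m.

-49 m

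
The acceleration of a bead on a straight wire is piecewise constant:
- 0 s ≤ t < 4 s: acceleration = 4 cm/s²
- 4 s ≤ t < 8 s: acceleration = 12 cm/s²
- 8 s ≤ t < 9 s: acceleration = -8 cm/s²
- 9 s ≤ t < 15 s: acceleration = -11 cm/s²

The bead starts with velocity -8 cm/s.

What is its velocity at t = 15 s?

-18 cm/s

Δv equals the area under the a-t graph; then v = v₀ + Δv.
0–4 s: 4 × 4 = 16 cm/s
4–8 s: 12 × 4 = 48 cm/s
8–9 s: -8 × 1 = -8 cm/s
9–15 s: -11 × 6 = -66 cm/s
Δv = -10 cm/s, so v(15) = -8 + (-10) = -18 cm/s.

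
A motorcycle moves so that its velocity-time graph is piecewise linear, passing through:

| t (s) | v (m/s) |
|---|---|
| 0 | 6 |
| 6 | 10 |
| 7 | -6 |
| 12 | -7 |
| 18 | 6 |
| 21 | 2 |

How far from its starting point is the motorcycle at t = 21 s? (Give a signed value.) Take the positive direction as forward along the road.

26.5 m

Displacement is the signed area under the v-t curve.
0–6 s: ½(6 + 10)(6) = 48 m
6–7 s: ½(10 + -6)(1) = 2 m
7–12 s: ½(-6 + -7)(5) = -32.5 m
12–18 s: ½(-7 + 6)(6) = -3 m
18–21 s: ½(6 + 2)(3) = 12 m
Net displacement = 26.5 m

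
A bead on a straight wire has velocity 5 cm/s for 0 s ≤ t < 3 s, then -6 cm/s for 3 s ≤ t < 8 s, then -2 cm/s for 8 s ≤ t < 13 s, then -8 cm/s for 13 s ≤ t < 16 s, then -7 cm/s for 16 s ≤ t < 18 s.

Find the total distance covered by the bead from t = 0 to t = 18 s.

Distance (not displacement) is the total path length: add the absolute areas under v-t.
0–3 s: |5| × 3 = 15 cm
3–8 s: |-6| × 5 = 30 cm
8–13 s: |-2| × 5 = 10 cm
13–16 s: |-8| × 3 = 24 cm
16–18 s: |-7| × 2 = 14 cm
Total distance = 93 cm

93 cm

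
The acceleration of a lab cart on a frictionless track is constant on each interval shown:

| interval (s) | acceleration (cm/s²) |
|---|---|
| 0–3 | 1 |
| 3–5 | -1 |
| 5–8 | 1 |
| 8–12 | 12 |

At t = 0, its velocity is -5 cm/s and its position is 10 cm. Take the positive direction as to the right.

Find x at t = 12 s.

On each constant-a segment, Δv = aΔt and Δx = v₀Δt + ½aΔt²; chain segment to segment.
0–3 s: v starts -5 cm/s; Δx = -5·3 + ½·1·3² = -10.5 cm; v ends -2 cm/s.
3–5 s: v starts -2 cm/s; Δx = -2·2 + ½·-1·2² = -6 cm; v ends -4 cm/s.
5–8 s: v starts -4 cm/s; Δx = -4·3 + ½·1·3² = -7.5 cm; v ends -1 cm/s.
8–12 s: v starts -1 cm/s; Δx = -1·4 + ½·12·4² = 92 cm; v ends 47 cm/s.
x(12) = 10 + Σ Δx = 78 cm.

78 cm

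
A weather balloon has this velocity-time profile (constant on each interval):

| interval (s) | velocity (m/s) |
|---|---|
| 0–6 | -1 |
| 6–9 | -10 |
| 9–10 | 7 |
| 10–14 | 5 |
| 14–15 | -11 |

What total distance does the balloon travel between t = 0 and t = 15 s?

Distance (not displacement) is the total path length: add the absolute areas under v-t.
0–6 s: |-1| × 6 = 6 m
6–9 s: |-10| × 3 = 30 m
9–10 s: |7| × 1 = 7 m
10–14 s: |5| × 4 = 20 m
14–15 s: |-11| × 1 = 11 m
Total distance = 74 m

74 m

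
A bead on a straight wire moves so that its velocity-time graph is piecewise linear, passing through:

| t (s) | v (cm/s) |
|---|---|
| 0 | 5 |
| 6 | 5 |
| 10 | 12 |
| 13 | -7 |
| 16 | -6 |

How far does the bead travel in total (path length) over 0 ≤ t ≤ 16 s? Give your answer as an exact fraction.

1876/19 cm

Distance (not displacement) is the total path length: add the absolute areas under v-t.
0–6 s: |5| × 6 = 30 cm
6–10 s: |½(5 + 12)(4)| = 34 cm
10–13 s: v = 0 at t = 226/19 s; triangle areas 216/19 + 147/38 = 579/38 cm
13–16 s: |½(-7 + -6)(3)| = 19.5 cm
Total distance = 1876/19 cm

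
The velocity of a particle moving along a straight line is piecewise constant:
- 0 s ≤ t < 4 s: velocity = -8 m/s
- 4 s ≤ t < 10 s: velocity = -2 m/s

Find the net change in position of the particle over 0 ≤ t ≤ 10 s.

Net displacement equals the area under the velocity-time graph (areas below the axis count negative).
0–4 s: -8 × 4 = -32 m
4–10 s: -2 × 6 = -12 m
Net displacement = -44 m

-44 m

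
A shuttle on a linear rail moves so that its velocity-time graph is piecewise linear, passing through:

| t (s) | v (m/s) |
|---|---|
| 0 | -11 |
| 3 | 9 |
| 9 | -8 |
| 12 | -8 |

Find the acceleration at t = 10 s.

0 m/s²

Acceleration is the slope of the v-t graph on 9–12 s: (-8 − -8)/(12 − 9) = 0 m/s².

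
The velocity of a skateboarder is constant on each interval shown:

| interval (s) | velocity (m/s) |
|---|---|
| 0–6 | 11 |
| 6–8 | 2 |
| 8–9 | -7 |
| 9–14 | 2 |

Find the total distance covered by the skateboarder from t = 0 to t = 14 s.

Total distance travelled is ∫|v| dt — sum the magnitudes of each area piece.
0–6 s: |11| × 6 = 66 m
6–8 s: |2| × 2 = 4 m
8–9 s: |-7| × 1 = 7 m
9–14 s: |2| × 5 = 10 m
Total distance = 87 m

87 m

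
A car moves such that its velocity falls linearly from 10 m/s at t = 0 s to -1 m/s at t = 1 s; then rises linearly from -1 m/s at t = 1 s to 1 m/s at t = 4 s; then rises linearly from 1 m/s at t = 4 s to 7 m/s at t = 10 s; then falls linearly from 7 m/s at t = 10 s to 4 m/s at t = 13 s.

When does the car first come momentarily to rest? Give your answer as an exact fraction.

t = 10/11 s

v changes sign on 0–1 s (from 10 to -1); the graph is linear there, so v = 0 at t = 0 + (-10)·(1 − 0)/(-1 − 10) = 10/11 s.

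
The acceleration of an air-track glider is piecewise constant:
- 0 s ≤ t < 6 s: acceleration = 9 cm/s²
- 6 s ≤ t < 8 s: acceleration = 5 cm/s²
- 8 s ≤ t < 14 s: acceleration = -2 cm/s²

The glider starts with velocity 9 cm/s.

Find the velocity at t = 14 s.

61 cm/s

Δv equals the area under the a-t graph; then v = v₀ + Δv.
0–6 s: 9 × 6 = 54 cm/s
6–8 s: 5 × 2 = 10 cm/s
8–14 s: -2 × 6 = -12 cm/s
Δv = 52 cm/s, so v(14) = 9 + (52) = 61 cm/s.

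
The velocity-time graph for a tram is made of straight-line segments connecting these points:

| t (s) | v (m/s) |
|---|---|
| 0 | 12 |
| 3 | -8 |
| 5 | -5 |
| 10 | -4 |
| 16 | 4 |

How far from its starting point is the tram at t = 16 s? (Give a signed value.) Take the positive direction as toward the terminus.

-29.5 m

Displacement is the signed area under the v-t curve.
0–3 s: ½(12 + -8)(3) = 6 m
3–5 s: ½(-8 + -5)(2) = -13 m
5–10 s: ½(-5 + -4)(5) = -22.5 m
10–16 s: ½(-4 + 4)(6) = 0 m
Net displacement = -29.5 m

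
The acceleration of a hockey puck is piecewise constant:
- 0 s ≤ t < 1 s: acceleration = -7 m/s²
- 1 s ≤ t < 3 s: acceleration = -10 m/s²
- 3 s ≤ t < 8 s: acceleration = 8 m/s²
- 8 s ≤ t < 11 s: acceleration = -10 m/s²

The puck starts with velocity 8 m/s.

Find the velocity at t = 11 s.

-9 m/s

Δv equals the area under the a-t graph; then v = v₀ + Δv.
0–1 s: -7 × 1 = -7 m/s
1–3 s: -10 × 2 = -20 m/s
3–8 s: 8 × 5 = 40 m/s
8–11 s: -10 × 3 = -30 m/s
Δv = -17 m/s, so v(11) = 8 + (-17) = -9 m/s.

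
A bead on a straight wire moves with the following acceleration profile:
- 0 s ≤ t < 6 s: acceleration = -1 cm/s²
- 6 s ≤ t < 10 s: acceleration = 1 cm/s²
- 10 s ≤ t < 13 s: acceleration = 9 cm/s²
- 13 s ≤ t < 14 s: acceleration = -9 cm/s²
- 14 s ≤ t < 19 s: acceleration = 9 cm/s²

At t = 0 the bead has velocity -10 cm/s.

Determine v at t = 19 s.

51 cm/s

Δv equals the area under the a-t graph; then v = v₀ + Δv.
0–6 s: -1 × 6 = -6 cm/s
6–10 s: 1 × 4 = 4 cm/s
10–13 s: 9 × 3 = 27 cm/s
13–14 s: -9 × 1 = -9 cm/s
14–19 s: 9 × 5 = 45 cm/s
Δv = 61 cm/s, so v(19) = -10 + (61) = 51 cm/s.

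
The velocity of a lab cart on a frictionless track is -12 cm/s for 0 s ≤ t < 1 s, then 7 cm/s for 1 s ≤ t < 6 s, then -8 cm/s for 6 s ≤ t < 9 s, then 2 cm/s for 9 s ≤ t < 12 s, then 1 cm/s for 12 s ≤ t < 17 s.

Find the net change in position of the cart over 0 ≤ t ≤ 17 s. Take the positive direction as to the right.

10 cm

Displacement is the signed area under the v-t curve.
0–1 s: -12 × 1 = -12 cm
1–6 s: 7 × 5 = 35 cm
6–9 s: -8 × 3 = -24 cm
9–12 s: 2 × 3 = 6 cm
12–17 s: 1 × 5 = 5 cm
Net displacement = 10 cm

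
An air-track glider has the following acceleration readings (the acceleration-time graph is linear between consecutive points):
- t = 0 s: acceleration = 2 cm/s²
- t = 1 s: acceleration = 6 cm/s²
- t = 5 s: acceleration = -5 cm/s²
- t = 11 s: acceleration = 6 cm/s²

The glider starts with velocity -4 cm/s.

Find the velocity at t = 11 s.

Δv equals the area under the a-t graph; then v = v₀ + Δv.
0–1 s: ½(2 + 6)(1) = 4 cm/s
1–5 s: ½(6 + -5)(4) = 2 cm/s
5–11 s: ½(-5 + 6)(6) = 3 cm/s
Δv = 9 cm/s, so v(11) = -4 + (9) = 5 cm/s.

5 cm/s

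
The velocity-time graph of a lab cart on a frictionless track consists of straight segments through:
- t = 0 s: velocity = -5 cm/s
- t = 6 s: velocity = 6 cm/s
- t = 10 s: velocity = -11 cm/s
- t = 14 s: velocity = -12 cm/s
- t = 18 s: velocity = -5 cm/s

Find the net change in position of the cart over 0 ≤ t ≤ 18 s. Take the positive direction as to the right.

Net displacement equals the area under the velocity-time graph (areas below the axis count negative).
0–6 s: ½(-5 + 6)(6) = 3 cm
6–10 s: ½(6 + -11)(4) = -10 cm
10–14 s: ½(-11 + -12)(4) = -46 cm
14–18 s: ½(-12 + -5)(4) = -34 cm
Net displacement = -87 cm

-87 cm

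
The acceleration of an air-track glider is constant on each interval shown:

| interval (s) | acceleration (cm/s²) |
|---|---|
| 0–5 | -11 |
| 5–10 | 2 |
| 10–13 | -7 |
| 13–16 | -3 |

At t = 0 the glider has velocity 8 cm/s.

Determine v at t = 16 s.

-67 cm/s

Δv equals the area under the a-t graph; then v = v₀ + Δv.
0–5 s: -11 × 5 = -55 cm/s
5–10 s: 2 × 5 = 10 cm/s
10–13 s: -7 × 3 = -21 cm/s
13–16 s: -3 × 3 = -9 cm/s
Δv = -75 cm/s, so v(16) = 8 + (-75) = -67 cm/s.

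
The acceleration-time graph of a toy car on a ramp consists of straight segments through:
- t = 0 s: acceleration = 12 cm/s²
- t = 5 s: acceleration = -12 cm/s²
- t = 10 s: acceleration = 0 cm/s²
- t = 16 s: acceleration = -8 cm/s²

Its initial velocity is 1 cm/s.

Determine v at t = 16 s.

-53 cm/s

Δv equals the area under the a-t graph; then v = v₀ + Δv.
0–5 s: ½(12 + -12)(5) = 0 cm/s
5–10 s: ½(-12 + 0)(5) = -30 cm/s
10–16 s: ½(0 + -8)(6) = -24 cm/s
Δv = -54 cm/s, so v(16) = 1 + (-54) = -53 cm/s.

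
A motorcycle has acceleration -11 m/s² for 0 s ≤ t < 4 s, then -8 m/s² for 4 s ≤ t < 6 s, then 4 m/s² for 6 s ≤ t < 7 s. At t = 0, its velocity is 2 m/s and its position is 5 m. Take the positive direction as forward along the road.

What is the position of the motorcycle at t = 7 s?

On each constant-a segment, Δv = aΔt and Δx = v₀Δt + ½aΔt²; chain segment to segment.
0–4 s: v starts 2 m/s; Δx = 2·4 + ½·-11·4² = -80 m; v ends -42 m/s.
4–6 s: v starts -42 m/s; Δx = -42·2 + ½·-8·2² = -100 m; v ends -58 m/s.
6–7 s: v starts -58 m/s; Δx = -58·1 + ½·4·1² = -56 m; v ends -54 m/s.
x(7) = 5 + Σ Δx = -231 m.

-231 m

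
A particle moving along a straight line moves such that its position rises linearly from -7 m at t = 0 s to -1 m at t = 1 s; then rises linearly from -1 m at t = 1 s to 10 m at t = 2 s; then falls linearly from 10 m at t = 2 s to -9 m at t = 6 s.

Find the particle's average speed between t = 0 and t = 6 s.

6 m/s

Average speed = (total path length)/(elapsed time); on a piecewise-linear x-t graph the path length is Σ|Δx|.
0–1 s: |Δx| = |-1 − -7| = 6 m
1–2 s: |Δx| = |10 − -1| = 11 m
2–6 s: |Δx| = |-9 − 10| = 19 m
Total path = 36 m; average speed = 36/6 = 6 m/s.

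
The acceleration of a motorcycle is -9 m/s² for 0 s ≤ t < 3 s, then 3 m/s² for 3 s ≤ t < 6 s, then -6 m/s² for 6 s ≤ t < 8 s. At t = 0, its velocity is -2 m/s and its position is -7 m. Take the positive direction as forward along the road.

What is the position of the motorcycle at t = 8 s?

On each constant-a segment, Δv = aΔt and Δx = v₀Δt + ½aΔt²; chain segment to segment.
0–3 s: v starts -2 m/s; Δx = -2·3 + ½·-9·3² = -46.5 m; v ends -29 m/s.
3–6 s: v starts -29 m/s; Δx = -29·3 + ½·3·3² = -73.5 m; v ends -20 m/s.
6–8 s: v starts -20 m/s; Δx = -20·2 + ½·-6·2² = -52 m; v ends -32 m/s.
x(8) = -7 + Σ Δx = -179 m.

-179 m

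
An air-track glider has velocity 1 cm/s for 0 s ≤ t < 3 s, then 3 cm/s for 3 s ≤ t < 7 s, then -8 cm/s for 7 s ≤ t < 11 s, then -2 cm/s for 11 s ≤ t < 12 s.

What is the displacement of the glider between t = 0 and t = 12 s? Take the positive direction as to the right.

Net displacement equals the area under the velocity-time graph (areas below the axis count negative).
0–3 s: 1 × 3 = 3 cm
3–7 s: 3 × 4 = 12 cm
7–11 s: -8 × 4 = -32 cm
11–12 s: -2 × 1 = -2 cm
Net displacement = -19 cm

-19 cm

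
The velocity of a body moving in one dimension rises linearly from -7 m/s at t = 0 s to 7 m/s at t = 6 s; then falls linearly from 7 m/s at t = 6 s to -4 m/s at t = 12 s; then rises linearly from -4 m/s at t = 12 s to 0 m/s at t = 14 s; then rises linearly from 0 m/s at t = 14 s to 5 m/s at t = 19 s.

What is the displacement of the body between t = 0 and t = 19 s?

17.5 m

Displacement is the signed area under the v-t curve.
0–6 s: ½(-7 + 7)(6) = 0 m
6–12 s: ½(7 + -4)(6) = 9 m
12–14 s: ½(-4 + 0)(2) = -4 m
14–19 s: ½(0 + 5)(5) = 12.5 m
Net displacement = 17.5 m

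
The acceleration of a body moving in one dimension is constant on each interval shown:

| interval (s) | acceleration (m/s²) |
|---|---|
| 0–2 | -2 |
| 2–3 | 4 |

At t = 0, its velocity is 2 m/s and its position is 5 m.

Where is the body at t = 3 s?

5 m

On each constant-a segment, Δv = aΔt and Δx = v₀Δt + ½aΔt²; chain segment to segment.
0–2 s: v starts 2 m/s; Δx = 2·2 + ½·-2·2² = 0 m; v ends -2 m/s.
2–3 s: v starts -2 m/s; Δx = -2·1 + ½·4·1² = 0 m; v ends 2 m/s.
x(3) = 5 + Σ Δx = 5 m.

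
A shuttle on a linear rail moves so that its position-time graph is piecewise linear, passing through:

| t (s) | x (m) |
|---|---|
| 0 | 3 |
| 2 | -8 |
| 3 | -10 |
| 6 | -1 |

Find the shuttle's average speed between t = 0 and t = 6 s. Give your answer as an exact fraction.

11/3 m/s

Average speed = (total path length)/(elapsed time); on a piecewise-linear x-t graph the path length is Σ|Δx|.
0–2 s: |Δx| = |-8 − 3| = 11 m
2–3 s: |Δx| = |-10 − -8| = 2 m
3–6 s: |Δx| = |-1 − -10| = 9 m
Total path = 22 m; average speed = 22/6 = 11/3 m/s.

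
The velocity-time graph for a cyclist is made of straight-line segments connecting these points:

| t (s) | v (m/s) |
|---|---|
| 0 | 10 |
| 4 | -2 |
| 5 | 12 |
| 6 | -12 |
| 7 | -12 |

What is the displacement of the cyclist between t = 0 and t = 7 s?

9 m

Net displacement equals the area under the velocity-time graph (areas below the axis count negative).
0–4 s: ½(10 + -2)(4) = 16 m
4–5 s: ½(-2 + 12)(1) = 5 m
5–6 s: ½(12 + -12)(1) = 0 m
6–7 s: -12 × 1 = -12 m
Net displacement = 9 m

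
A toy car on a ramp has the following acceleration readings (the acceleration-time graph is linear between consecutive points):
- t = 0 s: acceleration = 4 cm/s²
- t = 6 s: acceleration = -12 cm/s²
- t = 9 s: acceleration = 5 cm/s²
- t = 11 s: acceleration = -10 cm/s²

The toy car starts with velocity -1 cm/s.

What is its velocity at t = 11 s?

Δv equals the area under the a-t graph; then v = v₀ + Δv.
0–6 s: ½(4 + -12)(6) = -24 cm/s
6–9 s: ½(-12 + 5)(3) = -10.5 cm/s
9–11 s: ½(5 + -10)(2) = -5 cm/s
Δv = -39.5 cm/s, so v(11) = -1 + (-39.5) = -40.5 cm/s.

-40.5 cm/s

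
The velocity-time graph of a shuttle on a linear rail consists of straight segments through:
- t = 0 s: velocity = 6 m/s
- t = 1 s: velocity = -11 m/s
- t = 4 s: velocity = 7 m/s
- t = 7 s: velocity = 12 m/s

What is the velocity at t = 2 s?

-5 m/s

On 1–4 s the graph is linear from -11 to 7 m/s: v(2) = -11 + (7 − -11)·(2 − 1)/(4 − 1) = -5 m/s.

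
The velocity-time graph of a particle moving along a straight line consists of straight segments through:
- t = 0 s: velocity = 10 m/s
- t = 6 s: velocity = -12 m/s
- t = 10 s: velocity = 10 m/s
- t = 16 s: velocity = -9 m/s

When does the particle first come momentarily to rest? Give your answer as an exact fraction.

t = 30/11 s

v changes sign on 0–6 s (from 10 to -12); the graph is linear there, so v = 0 at t = 0 + (-10)·(6 − 0)/(-12 − 10) = 30/11 s.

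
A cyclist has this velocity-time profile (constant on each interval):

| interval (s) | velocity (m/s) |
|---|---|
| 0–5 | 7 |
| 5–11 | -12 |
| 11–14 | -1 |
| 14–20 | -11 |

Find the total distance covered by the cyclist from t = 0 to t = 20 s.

Total distance travelled is ∫|v| dt — sum the magnitudes of each area piece.
0–5 s: |7| × 5 = 35 m
5–11 s: |-12| × 6 = 72 m
11–14 s: |-1| × 3 = 3 m
14–20 s: |-11| × 6 = 66 m
Total distance = 176 m

176 m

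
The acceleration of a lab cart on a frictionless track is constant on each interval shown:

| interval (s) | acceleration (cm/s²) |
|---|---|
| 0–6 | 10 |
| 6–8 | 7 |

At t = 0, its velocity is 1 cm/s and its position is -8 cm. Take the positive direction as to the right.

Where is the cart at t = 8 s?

314 cm

On each constant-a segment, Δv = aΔt and Δx = v₀Δt + ½aΔt²; chain segment to segment.
0–6 s: v starts 1 cm/s; Δx = 1·6 + ½·10·6² = 186 cm; v ends 61 cm/s.
6–8 s: v starts 61 cm/s; Δx = 61·2 + ½·7·2² = 136 cm; v ends 75 cm/s.
x(8) = -8 + Σ Δx = 314 cm.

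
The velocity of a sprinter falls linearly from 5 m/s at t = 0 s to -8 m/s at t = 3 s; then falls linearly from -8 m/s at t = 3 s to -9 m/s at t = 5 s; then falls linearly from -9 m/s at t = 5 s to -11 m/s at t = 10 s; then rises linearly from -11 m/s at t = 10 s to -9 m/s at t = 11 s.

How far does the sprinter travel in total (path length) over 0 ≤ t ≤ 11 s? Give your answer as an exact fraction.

2269/26 m

Total distance travelled is ∫|v| dt — sum the magnitudes of each area piece.
0–3 s: v = 0 at t = 15/13 s; triangle areas 75/26 + 96/13 = 267/26 m
3–5 s: |½(-8 + -9)(2)| = 17 m
5–10 s: |½(-9 + -11)(5)| = 50 m
10–11 s: |½(-11 + -9)(1)| = 10 m
Total distance = 2269/26 m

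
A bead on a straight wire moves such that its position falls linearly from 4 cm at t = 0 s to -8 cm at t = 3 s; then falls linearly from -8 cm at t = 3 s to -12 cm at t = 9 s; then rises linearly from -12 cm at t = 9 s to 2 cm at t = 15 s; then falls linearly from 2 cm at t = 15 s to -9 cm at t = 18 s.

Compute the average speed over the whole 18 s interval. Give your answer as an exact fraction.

41/18 cm/s

Average speed = (total path length)/(elapsed time); on a piecewise-linear x-t graph the path length is Σ|Δx|.
0–3 s: |Δx| = |-8 − 4| = 12 cm
3–9 s: |Δx| = |-12 − -8| = 4 cm
9–15 s: |Δx| = |2 − -12| = 14 cm
15–18 s: |Δx| = |-9 − 2| = 11 cm
Total path = 41 cm; average speed = 41/18 = 41/18 cm/s.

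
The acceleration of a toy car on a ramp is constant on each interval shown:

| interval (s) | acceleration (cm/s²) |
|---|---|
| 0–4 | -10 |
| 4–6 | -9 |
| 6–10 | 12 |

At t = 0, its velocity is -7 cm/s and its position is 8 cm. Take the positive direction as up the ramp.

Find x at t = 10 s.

-376 cm

On each constant-a segment, Δv = aΔt and Δx = v₀Δt + ½aΔt²; chain segment to segment.
0–4 s: v starts -7 cm/s; Δx = -7·4 + ½·-10·4² = -108 cm; v ends -47 cm/s.
4–6 s: v starts -47 cm/s; Δx = -47·2 + ½·-9·2² = -112 cm; v ends -65 cm/s.
6–10 s: v starts -65 cm/s; Δx = -65·4 + ½·12·4² = -164 cm; v ends -17 cm/s.
x(10) = 8 + Σ Δx = -376 cm.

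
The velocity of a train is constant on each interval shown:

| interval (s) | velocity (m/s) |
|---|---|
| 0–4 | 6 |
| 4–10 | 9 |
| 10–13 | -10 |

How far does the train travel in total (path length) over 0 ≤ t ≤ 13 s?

Total distance travelled is ∫|v| dt — sum the magnitudes of each area piece.
0–4 s: |6| × 4 = 24 m
4–10 s: |9| × 6 = 54 m
10–13 s: |-10| × 3 = 30 m
Total distance = 108 m

108 m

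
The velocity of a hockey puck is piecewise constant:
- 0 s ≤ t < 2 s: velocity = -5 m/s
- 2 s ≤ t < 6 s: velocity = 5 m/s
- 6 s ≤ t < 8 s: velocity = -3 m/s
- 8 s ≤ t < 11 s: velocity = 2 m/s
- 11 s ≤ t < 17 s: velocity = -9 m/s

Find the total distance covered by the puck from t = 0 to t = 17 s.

96 m

Total distance travelled is ∫|v| dt — sum the magnitudes of each area piece.
0–2 s: |-5| × 2 = 10 m
2–6 s: |5| × 4 = 20 m
6–8 s: |-3| × 2 = 6 m
8–11 s: |2| × 3 = 6 m
11–17 s: |-9| × 6 = 54 m
Total distance = 96 m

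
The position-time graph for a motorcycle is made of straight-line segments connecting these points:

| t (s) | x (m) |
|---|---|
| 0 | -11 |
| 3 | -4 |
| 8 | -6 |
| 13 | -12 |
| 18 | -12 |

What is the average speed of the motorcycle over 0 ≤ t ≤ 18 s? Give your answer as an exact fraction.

Average speed = (total path length)/(elapsed time); on a piecewise-linear x-t graph the path length is Σ|Δx|.
0–3 s: |Δx| = |-4 − -11| = 7 m
3–8 s: |Δx| = |-6 − -4| = 2 m
8–13 s: |Δx| = |-12 − -6| = 6 m
13–18 s: |Δx| = |-12 − -12| = 0 m
Total path = 15 m; average speed = 15/18 = 5/6 m/s.

5/6 m/s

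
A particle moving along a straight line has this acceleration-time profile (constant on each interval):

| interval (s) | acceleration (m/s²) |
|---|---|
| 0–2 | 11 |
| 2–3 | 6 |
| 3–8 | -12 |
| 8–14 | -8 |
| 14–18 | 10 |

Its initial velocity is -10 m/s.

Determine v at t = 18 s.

Δv equals the area under the a-t graph; then v = v₀ + Δv.
0–2 s: 11 × 2 = 22 m/s
2–3 s: 6 × 1 = 6 m/s
3–8 s: -12 × 5 = -60 m/s
8–14 s: -8 × 6 = -48 m/s
14–18 s: 10 × 4 = 40 m/s
Δv = -40 m/s, so v(18) = -10 + (-40) = -50 m/s.

-50 m/s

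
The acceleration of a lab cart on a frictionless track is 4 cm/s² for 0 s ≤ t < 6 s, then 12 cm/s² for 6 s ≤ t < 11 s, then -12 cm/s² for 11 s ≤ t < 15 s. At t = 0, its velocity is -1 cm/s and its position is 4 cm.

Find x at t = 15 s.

On each constant-a segment, Δv = aΔt and Δx = v₀Δt + ½aΔt²; chain segment to segment.
0–6 s: v starts -1 cm/s; Δx = -1·6 + ½·4·6² = 66 cm; v ends 23 cm/s.
6–11 s: v starts 23 cm/s; Δx = 23·5 + ½·12·5² = 265 cm; v ends 83 cm/s.
11–15 s: v starts 83 cm/s; Δx = 83·4 + ½·-12·4² = 236 cm; v ends 35 cm/s.
x(15) = 4 + Σ Δx = 571 cm.

571 cm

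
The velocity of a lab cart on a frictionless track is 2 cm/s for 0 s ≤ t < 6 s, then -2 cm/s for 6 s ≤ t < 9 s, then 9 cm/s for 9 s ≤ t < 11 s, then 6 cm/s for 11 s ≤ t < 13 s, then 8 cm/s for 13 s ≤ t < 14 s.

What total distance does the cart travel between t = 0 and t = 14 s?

Total distance travelled is ∫|v| dt — sum the magnitudes of each area piece.
0–6 s: |2| × 6 = 12 cm
6–9 s: |-2| × 3 = 6 cm
9–11 s: |9| × 2 = 18 cm
11–13 s: |6| × 2 = 12 cm
13–14 s: |8| × 1 = 8 cm
Total distance = 56 cm

56 cm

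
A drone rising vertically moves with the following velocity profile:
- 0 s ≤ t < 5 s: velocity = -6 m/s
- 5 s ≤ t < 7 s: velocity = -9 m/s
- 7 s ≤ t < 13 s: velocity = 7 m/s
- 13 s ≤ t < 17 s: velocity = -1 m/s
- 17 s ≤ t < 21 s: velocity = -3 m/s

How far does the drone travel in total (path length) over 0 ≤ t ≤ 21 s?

Total distance travelled is ∫|v| dt — sum the magnitudes of each area piece.
0–5 s: |-6| × 5 = 30 m
5–7 s: |-9| × 2 = 18 m
7–13 s: |7| × 6 = 42 m
13–17 s: |-1| × 4 = 4 m
17–21 s: |-3| × 4 = 12 m
Total distance = 106 m

106 m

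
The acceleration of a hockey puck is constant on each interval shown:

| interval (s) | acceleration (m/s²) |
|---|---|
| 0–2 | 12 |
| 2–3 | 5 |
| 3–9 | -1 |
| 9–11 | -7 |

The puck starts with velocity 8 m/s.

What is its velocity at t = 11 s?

17 m/s

Δv equals the area under the a-t graph; then v = v₀ + Δv.
0–2 s: 12 × 2 = 24 m/s
2–3 s: 5 × 1 = 5 m/s
3–9 s: -1 × 6 = -6 m/s
9–11 s: -7 × 2 = -14 m/s
Δv = 9 m/s, so v(11) = 8 + (9) = 17 m/s.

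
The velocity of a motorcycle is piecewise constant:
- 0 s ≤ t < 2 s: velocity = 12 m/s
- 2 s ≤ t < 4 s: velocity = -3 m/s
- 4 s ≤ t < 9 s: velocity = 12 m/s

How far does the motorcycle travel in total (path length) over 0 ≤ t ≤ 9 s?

90 m

Distance (not displacement) is the total path length: add the absolute areas under v-t.
0–2 s: |12| × 2 = 24 m
2–4 s: |-3| × 2 = 6 m
4–9 s: |12| × 5 = 60 m
Total distance = 90 m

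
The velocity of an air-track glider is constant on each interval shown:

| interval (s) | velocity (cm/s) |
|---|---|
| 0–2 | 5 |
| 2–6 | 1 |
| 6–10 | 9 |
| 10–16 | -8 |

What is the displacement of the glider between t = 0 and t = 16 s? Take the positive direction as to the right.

Displacement is the signed area under the v-t curve.
0–2 s: 5 × 2 = 10 cm
2–6 s: 1 × 4 = 4 cm
6–10 s: 9 × 4 = 36 cm
10–16 s: -8 × 6 = -48 cm
Net displacement = 2 cm

2 cm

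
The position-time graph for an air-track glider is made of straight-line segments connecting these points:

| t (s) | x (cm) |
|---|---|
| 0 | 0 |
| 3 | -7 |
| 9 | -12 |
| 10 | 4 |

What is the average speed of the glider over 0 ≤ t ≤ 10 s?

Average speed = (total path length)/(elapsed time); on a piecewise-linear x-t graph the path length is Σ|Δx|.
0–3 s: |Δx| = |-7 − 0| = 7 cm
3–9 s: |Δx| = |-12 − -7| = 5 cm
9–10 s: |Δx| = |4 − -12| = 16 cm
Total path = 28 cm; average speed = 28/10 = 2.8 cm/s.

2.8 cm/s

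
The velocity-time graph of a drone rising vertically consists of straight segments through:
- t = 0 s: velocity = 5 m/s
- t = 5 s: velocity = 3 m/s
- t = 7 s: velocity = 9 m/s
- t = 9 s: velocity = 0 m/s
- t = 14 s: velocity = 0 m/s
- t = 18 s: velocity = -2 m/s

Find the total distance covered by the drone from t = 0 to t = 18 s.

Total distance travelled is ∫|v| dt — sum the magnitudes of each area piece.
0–5 s: |½(5 + 3)(5)| = 20 m
5–7 s: |½(3 + 9)(2)| = 12 m
7–9 s: |½(9 + 0)(2)| = 9 m
9–14 s: |0| × 5 = 0 m
14–18 s: |½(0 + -2)(4)| = 4 m
Total distance = 45 m

45 m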